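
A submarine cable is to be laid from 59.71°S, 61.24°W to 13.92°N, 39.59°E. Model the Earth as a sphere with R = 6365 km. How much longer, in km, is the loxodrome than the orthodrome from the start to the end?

430 km

Great circle: cos σ = sin φ₁ sin φ₂ + cos φ₁ cos φ₂ cos Δλ,  σ = 1.8752 rad → d_gc = 11935.6 km
Rhumb line: Δψ = +1.5523, q = Δφ/Δψ = 0.8279, d_rh = R√(Δφ²+q²Δλ²) = 12365.3 km
Excess = 12365.3 − 11935.6 = 429.7 ≈ 430 km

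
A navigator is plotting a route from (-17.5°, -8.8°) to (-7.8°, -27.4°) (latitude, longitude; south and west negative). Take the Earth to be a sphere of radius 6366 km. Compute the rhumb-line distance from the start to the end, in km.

Rhumb course C = atan2(Δλ, Δψ) with Δψ = ln[tan(π/4+φ₂/2)/tan(π/4+φ₁/2)] = +0.1737, Δλ = -0.3246 → C = 298.15°
d = R·|Δφ| / |cos C| = 6366·0.16930 / 0.47186 = 2284 km

2284 km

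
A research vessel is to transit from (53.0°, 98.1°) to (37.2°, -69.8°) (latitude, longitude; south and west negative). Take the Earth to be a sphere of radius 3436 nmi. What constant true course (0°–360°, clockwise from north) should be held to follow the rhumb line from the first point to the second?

Meridional parts: M(φ₁)=+1.0948, M(φ₂)=+0.7004 → ΔM = -0.3945;  Δλ = -2.9304 rad
tan C = Δλ / ΔM = +7.4287 → C = 262.33°

262.3°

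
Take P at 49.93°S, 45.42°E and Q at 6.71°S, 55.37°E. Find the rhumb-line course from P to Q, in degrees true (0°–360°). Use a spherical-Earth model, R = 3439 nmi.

Meridional parts: M(φ₁)=-1.0088, M(φ₂)=-0.1174 → ΔM = +0.8914;  Δλ = +0.1737 rad
tan C = Δλ / ΔM = +0.1948 → C = 11.02°

11.0°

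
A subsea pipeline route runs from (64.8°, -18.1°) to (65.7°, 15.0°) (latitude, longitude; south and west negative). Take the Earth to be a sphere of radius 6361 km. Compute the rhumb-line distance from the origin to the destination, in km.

Δψ = ln[tan(π/4+φ₂/2)/tan(π/4+φ₁/2)] = +0.0375;  Δφ = +0.0157 rad,  Δλ = +0.5777 rad
q = Δφ/Δψ = 0.4186
d = R·√(Δφ² + q²Δλ²) = 6361·0.24235 = 1542 km

1542 km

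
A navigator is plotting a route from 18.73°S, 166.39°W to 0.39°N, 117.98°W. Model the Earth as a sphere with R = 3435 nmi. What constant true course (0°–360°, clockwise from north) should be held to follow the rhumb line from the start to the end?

68.1°

Meridional parts: M(φ₁)=-0.3329, M(φ₂)=+0.0068 → ΔM = +0.3397;  Δλ = +0.8449 rad
tan C = Δλ / ΔM = +2.4873 → C = 68.10°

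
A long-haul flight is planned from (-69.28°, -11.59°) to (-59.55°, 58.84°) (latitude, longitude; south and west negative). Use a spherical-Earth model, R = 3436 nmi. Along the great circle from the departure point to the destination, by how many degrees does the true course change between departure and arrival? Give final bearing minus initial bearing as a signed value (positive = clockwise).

At departure: θ₁ = atan2(sin Δλ cos φ₂, cos φ₁ sin φ₂ − sin φ₁ cos φ₂ cos Δλ) = 107.03°
At arrival: θ₂ = atan2(sin Δλ cos φ₁, −cos φ₂ sin φ₁ + sin φ₂ cos φ₁ cos Δλ) = 41.88°
Δθ = θ₂ − θ₁ = -65.1°

-65.1°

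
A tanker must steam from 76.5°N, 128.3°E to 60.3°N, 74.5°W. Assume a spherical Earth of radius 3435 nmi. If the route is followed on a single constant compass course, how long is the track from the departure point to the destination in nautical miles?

Δψ = ln[tan(π/4+φ₂/2)/tan(π/4+φ₁/2)] = -0.8066;  Δφ = -0.2827 rad,  Δλ = +2.7437 rad
q = Δφ/Δψ = 0.3506
d = R·√(Δφ² + q²Δλ²) = 3435·1.00249 = 3444 nmi

3444 nmi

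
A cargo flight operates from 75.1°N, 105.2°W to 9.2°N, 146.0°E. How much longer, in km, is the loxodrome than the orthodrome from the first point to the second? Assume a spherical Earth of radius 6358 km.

Great circle: cos σ = sin φ₁ sin φ₂ + cos φ₁ cos φ₂ cos Δλ,  σ = 1.4980 rad → d_gc = 9524.4 km
Rhumb line: Δψ = -1.8731, q = Δφ/Δψ = 0.6141, d_rh = R√(Δφ²+q²Δλ²) = 10413.4 km
Excess = 10413.4 − 9524.4 = 889.0 ≈ 889 km

889 km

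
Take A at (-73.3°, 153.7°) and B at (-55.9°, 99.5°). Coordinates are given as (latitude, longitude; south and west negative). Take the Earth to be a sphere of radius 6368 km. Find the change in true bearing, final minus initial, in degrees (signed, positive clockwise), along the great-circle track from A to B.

+50.1°

Initial bearing θ₁ = atan2(sin Δλ cos φ₂, cos φ₁ sin φ₂ − sin φ₁ cos φ₂ cos Δλ) = 279.51°
Final bearing θ₂ = (initial bearing from the destination back to the start) + 180° = 329.63°
Δθ = θ₂ − θ₁ = +50.1°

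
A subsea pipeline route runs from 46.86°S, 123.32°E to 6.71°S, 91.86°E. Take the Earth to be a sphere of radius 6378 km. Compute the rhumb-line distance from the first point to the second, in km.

Δψ = ln[tan(π/4+φ₂/2)/tan(π/4+φ₁/2)] = +0.8107;  Δφ = +0.7007 rad,  Δλ = -0.5491 rad
q = Δφ/Δψ = 0.8644
d = R·√(Δφ² + q²Δλ²) = 6378·0.84636 = 5398 km

5398 km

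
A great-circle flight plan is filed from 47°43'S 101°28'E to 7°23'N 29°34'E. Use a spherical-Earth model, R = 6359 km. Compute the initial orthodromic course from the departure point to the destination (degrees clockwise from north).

288.4°

θ = atan2( sin Δλ·cos φ₂ ,  cos φ₁ sin φ₂ − sin φ₁ cos φ₂ cos Δλ )
  = atan2(-0.9426, +0.3144) = 288.45°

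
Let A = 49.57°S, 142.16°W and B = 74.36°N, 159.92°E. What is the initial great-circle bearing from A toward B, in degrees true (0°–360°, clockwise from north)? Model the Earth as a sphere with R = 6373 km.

342.7°

θ = atan2( sin Δλ·cos φ₂ ,  cos φ₁ sin φ₂ − sin φ₁ cos φ₂ cos Δλ )
  = atan2(-0.2284, +0.7335) = 342.70°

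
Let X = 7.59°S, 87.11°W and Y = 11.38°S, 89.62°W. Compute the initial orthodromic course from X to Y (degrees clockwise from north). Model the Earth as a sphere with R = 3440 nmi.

213.0°

θ = atan2( sin Δλ·cos φ₂ ,  cos φ₁ sin φ₂ − sin φ₁ cos φ₂ cos Δλ )
  = atan2(-0.0429, -0.0662) = 212.96°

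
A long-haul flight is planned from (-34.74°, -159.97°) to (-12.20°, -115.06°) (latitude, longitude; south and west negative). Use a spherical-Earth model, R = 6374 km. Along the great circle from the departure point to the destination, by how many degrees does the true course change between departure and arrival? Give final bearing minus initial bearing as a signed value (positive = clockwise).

-19.1°

Initial bearing θ₁ = atan2(sin Δλ cos φ₂, cos φ₁ sin φ₂ − sin φ₁ cos φ₂ cos Δλ) = 72.26°
Final bearing θ₂ = (initial bearing from the destination back to the start) + 180° = 53.20°
Δθ = θ₂ − θ₁ = -19.1°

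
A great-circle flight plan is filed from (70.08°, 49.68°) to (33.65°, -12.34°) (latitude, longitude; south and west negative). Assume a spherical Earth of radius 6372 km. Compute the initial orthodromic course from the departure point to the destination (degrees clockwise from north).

256.4°

θ = atan2( sin Δλ·cos φ₂ ,  cos φ₁ sin φ₂ − sin φ₁ cos φ₂ cos Δλ )
  = atan2(-0.7351, -0.1784) = 256.36°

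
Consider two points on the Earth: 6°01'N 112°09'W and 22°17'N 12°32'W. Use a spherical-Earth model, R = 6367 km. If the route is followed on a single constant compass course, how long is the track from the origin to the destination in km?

10845 km

Δψ = ln[tan(π/4+φ₂/2)/tan(π/4+φ₁/2)] = +0.2939;  Δφ = +0.2839 rad,  Δλ = +1.7386 rad
q = Δφ/Δψ = 0.9660
d = R·√(Δφ² + q²Δλ²) = 6367·1.70332 = 10845 km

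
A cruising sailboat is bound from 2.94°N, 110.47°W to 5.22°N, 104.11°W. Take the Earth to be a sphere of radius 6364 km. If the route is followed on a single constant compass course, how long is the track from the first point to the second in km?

749 km

Rhumb course C = atan2(Δλ, Δψ) with Δψ = ln[tan(π/4+φ₂/2)/tan(π/4+φ₁/2)] = +0.0399, Δλ = +0.1110 → C = 70.23°
d = R·|Δφ| / |cos C| = 6364·0.03979 / 0.33824 = 749 km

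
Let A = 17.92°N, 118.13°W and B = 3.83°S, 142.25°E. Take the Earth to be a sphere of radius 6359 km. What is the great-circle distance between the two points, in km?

11134 km

Haversine: a = sin²(Δφ/2)+cos φ₁ cos φ₂ sin²(Δλ/2) = 0.58960;  σ = 2·atan2(√a,√(1−a))
σ = 100.323° → d = Rσ = 6359·1.75097 = 11134 km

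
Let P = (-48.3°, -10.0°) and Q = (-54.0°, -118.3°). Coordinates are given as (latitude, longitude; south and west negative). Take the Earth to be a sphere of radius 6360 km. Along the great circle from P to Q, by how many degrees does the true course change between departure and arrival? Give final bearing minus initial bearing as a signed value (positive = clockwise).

+94.4°

At departure: θ₁ = atan2(sin Δλ cos φ₂, cos φ₁ sin φ₂ − sin φ₁ cos φ₂ cos Δλ) = 219.54°
At arrival: θ₂ = atan2(sin Δλ cos φ₁, −cos φ₂ sin φ₁ + sin φ₂ cos φ₁ cos Δλ) = 313.90°
Δθ = θ₂ − θ₁ = +94.4°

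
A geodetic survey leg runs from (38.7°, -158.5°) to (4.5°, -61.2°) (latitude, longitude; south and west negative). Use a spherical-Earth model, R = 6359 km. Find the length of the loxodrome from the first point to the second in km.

Rhumb course C = atan2(Δλ, Δψ) with Δψ = ln[tan(π/4+φ₂/2)/tan(π/4+φ₁/2)] = -0.6549, Δλ = +1.6982 → C = 111.09°
d = R·|Δφ| / |cos C| = 6359·0.59690 / 0.35984 = 10548 km

10548 km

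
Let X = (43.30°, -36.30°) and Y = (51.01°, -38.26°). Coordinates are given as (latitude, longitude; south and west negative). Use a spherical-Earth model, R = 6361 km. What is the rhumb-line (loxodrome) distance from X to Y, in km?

869 km

Rhumb course C = atan2(Δλ, Δψ) with Δψ = ln[tan(π/4+φ₂/2)/tan(π/4+φ₁/2)] = +0.1984, Δλ = -0.0342 → C = 350.22°
d = R·|Δφ| / |cos C| = 6361·0.13456 / 0.98546 = 869 km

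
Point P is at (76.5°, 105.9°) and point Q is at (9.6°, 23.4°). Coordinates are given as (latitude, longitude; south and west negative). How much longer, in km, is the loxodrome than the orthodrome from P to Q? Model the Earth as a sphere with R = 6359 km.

445 km

Great circle: cos σ = sin φ₁ sin φ₂ + cos φ₁ cos φ₂ cos Δλ,  σ = 1.3774 rad → d_gc = 8758.8 km
Rhumb line: Δψ = -1.9657, q = Δφ/Δψ = 0.5940, d_rh = R√(Δφ²+q²Δλ²) = 9203.8 km
Excess = 9203.8 − 8758.8 = 445.0 ≈ 445 km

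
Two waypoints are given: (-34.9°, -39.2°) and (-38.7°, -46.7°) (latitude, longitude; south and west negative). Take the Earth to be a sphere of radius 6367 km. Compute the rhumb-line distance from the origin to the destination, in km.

Rhumb course C = atan2(Δλ, Δψ) with Δψ = ln[tan(π/4+φ₂/2)/tan(π/4+φ₁/2)] = -0.0829, Δλ = -0.1309 → C = 237.67°
d = R·|Δφ| / |cos C| = 6367·0.06632 / 0.53485 = 790 km

790 km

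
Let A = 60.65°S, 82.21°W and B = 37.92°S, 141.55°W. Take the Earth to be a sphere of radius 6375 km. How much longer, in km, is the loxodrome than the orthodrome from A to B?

Great circle: cos σ = sin φ₁ sin φ₂ + cos φ₁ cos φ₂ cos Δλ,  σ = 0.7483 rad → d_gc = 4770.4 km
Rhumb line: Δψ = +0.6237, q = Δφ/Δψ = 0.6361, d_rh = R√(Δφ²+q²Δλ²) = 4902.6 km
Excess = 4902.6 − 4770.4 = 132.2 ≈ 132 km

132 km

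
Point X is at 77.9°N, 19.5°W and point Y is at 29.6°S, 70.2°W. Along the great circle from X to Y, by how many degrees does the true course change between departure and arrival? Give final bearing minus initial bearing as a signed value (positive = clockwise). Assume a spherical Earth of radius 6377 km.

Initial bearing θ₁ = atan2(sin Δλ cos φ₂, cos φ₁ sin φ₂ − sin φ₁ cos φ₂ cos Δλ) = 226.34°
Final bearing θ₂ = (initial bearing from the destination back to the start) + 180° = 190.04°
Δθ = θ₂ − θ₁ = -36.3°

-36.3°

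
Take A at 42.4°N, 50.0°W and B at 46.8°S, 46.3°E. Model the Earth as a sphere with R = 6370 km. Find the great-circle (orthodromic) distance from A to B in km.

13693 km

cos σ = sin φ₁ sin φ₂ + cos φ₁ cos φ₂ cos Δλ
      = sin(42.40°)sin(-46.80°) + cos(42.40°)cos(-46.80°)cos(96.30°) = -0.5470
σ = 123.163° → d = Rσ = 6370·2.14959 = 13693 km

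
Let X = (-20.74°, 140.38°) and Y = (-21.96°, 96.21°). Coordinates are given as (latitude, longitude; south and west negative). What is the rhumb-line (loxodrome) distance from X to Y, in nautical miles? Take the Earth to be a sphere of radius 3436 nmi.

Δψ = ln[tan(π/4+φ₂/2)/tan(π/4+φ₁/2)] = -0.0229;  Δφ = -0.0213 rad,  Δλ = -0.7709 rad
q = Δφ/Δψ = 0.9314
d = R·√(Δφ² + q²Δλ²) = 3436·0.71831 = 2468 nmi

2468 nmi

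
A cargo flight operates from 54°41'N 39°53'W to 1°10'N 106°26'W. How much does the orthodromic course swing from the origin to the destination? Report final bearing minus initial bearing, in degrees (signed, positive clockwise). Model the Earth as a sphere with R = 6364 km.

-38.0°

At departure: θ₁ = atan2(sin Δλ cos φ₂, cos φ₁ sin φ₂ − sin φ₁ cos φ₂ cos Δλ) = 251.16°
At arrival: θ₂ = atan2(sin Δλ cos φ₁, −cos φ₂ sin φ₁ + sin φ₂ cos φ₁ cos Δλ) = 213.18°
Δθ = θ₂ − θ₁ = -38.0°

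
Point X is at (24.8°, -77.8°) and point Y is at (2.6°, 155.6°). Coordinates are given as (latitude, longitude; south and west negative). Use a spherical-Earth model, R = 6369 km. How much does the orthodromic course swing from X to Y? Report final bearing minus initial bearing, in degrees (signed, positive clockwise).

-51.3°

Initial bearing θ₁ = atan2(sin Δλ cos φ₂, cos φ₁ sin φ₂ − sin φ₁ cos φ₂ cos Δλ) = 289.94°
Final bearing θ₂ = (initial bearing from the destination back to the start) + 180° = 238.67°
Δθ = θ₂ − θ₁ = -51.3°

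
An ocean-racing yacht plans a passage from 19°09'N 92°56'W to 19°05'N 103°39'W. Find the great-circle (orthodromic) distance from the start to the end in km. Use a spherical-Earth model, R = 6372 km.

cos σ = sin φ₁ sin φ₂ + cos φ₁ cos φ₂ cos Δλ
      = sin(19.15°)sin(19.08°) + cos(19.15°)cos(19.08°)cos(-10.72°) = 0.9844
σ = 10.124° → d = Rσ = 6372·0.17670 = 1126 km

1126 km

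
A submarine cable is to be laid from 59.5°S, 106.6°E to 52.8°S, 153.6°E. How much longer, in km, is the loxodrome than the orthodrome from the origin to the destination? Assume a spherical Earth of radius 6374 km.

59 km

Great circle: cos σ = sin φ₁ sin φ₂ + cos φ₁ cos φ₂ cos Δλ,  σ = 0.4610 rad → d_gc = 2938.7 km
Rhumb line: Δψ = +0.2106, q = Δφ/Δψ = 0.5553, d_rh = R√(Δφ²+q²Δλ²) = 2997.5 km
Excess = 2997.5 − 2938.7 = 58.8 ≈ 59 km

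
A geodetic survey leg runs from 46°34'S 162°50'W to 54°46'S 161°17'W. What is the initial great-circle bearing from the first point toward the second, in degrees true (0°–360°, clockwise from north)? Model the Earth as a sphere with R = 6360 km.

θ = atan2( sin Δλ·cos φ₂ ,  cos φ₁ sin φ₂ − sin φ₁ cos φ₂ cos Δλ )
  = atan2(+0.0156, -0.1428) = 173.76°

173.8°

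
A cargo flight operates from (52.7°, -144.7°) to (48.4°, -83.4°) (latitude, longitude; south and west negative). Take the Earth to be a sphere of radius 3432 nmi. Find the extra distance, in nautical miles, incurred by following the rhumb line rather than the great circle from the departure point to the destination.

Great circle: cos σ = sin φ₁ sin φ₂ + cos φ₁ cos φ₂ cos Δλ,  σ = 0.6631 rad → d_gc = 2275.9 nmi
Rhumb line: Δψ = -0.1182, q = Δφ/Δψ = 0.6348, d_rh = R√(Δφ²+q²Δλ²) = 2345.1 nmi
Excess = 2345.1 − 2275.9 = 69.2 ≈ 69 nmi

69 nmi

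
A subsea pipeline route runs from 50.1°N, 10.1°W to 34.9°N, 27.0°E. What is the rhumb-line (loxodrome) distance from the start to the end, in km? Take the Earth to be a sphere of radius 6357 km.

3451 km

Rhumb course C = atan2(Δλ, Δψ) with Δψ = ln[tan(π/4+φ₂/2)/tan(π/4+φ₁/2)] = -0.3627, Δλ = +0.6475 → C = 119.25°
d = R·|Δφ| / |cos C| = 6357·0.26529 / 0.48869 = 3451 km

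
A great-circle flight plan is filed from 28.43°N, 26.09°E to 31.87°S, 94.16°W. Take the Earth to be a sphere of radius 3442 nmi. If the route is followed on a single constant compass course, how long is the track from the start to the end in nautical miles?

Δψ = ln[tan(π/4+φ₂/2)/tan(π/4+φ₁/2)] = -1.1053;  Δφ = -1.0524 rad,  Δλ = -2.0988 rad
q = Δφ/Δψ = 0.9522
d = R·√(Δφ² + q²Δλ²) = 3442·2.25862 = 7774 nmi

7774 nmi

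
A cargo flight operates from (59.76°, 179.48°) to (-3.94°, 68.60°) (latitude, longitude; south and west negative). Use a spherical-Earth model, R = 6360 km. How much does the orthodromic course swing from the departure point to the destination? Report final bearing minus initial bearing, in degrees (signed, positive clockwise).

At departure: θ₁ = atan2(sin Δλ cos φ₂, cos φ₁ sin φ₂ − sin φ₁ cos φ₂ cos Δλ) = 286.30°
At arrival: θ₂ = atan2(sin Δλ cos φ₁, −cos φ₂ sin φ₁ + sin φ₂ cos φ₁ cos Δλ) = 208.98°
Δθ = θ₂ − θ₁ = -77.3°

-77.3°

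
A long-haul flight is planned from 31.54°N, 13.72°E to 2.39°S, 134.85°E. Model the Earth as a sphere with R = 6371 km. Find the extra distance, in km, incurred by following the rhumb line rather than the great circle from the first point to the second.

Great circle: cos σ = sin φ₁ sin φ₂ + cos φ₁ cos φ₂ cos Δλ,  σ = 2.0511 rad → d_gc = 13067.5 km
Rhumb line: Δψ = -0.6223, q = Δφ/Δψ = 0.9516, d_rh = R√(Δφ²+q²Δλ²) = 13360.8 km
Excess = 13360.8 − 13067.5 = 293.3 ≈ 293 km

293 km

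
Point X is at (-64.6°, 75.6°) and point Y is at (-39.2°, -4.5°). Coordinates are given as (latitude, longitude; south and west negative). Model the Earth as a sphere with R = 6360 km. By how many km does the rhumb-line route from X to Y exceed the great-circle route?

322 km

Great circle: cos σ = sin φ₁ sin φ₂ + cos φ₁ cos φ₂ cos Δλ,  σ = 0.8917 rad → d_gc = 5671.3 km
Rhumb line: Δψ = +0.7453, q = Δφ/Δψ = 0.5948, d_rh = R√(Δφ²+q²Δλ²) = 5993.5 km
Excess = 5993.5 − 5671.3 = 322.2 ≈ 322 km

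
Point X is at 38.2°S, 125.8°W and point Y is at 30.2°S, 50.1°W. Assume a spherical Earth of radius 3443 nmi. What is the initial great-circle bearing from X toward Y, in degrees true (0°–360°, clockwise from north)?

N = sin Δλ·cos φ₂ = +0.8375;  D = cos φ₁ sin φ₂ − sin φ₁ cos φ₂ cos Δλ = -0.2633
initial course = atan2(N, D) = 107.45°

107.5°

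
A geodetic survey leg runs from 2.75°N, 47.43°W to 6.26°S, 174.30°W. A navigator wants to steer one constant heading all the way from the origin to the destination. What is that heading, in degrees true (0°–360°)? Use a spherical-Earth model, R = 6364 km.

265.9°

Δψ = ln[tan(π/4+φ₂/2)/tan(π/4+φ₁/2)] = -0.1575
Δλ = -2.2143 rad (taken the short way round)
course = atan2(Δλ, Δψ) = 265.93°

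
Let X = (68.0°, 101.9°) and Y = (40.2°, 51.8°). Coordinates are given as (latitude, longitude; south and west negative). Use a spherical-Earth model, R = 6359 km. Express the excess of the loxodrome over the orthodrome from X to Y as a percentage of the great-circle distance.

Great circle: σ = 0.6729 rad → d_gc = Rσ = 4279.2 km
Rhumb: Δφ = -0.4852, Δλ = -0.8744, Δψ = -0.8705, q = Δφ/Δψ = 0.5574 → d_rh = R√(Δφ²+q²Δλ²) = 4373.3 km
Excess = (4373.3 − 4279.2) / 4279.2 = 94.1 / 4279.2 = 2.20% ≈ 2.2%

2.2%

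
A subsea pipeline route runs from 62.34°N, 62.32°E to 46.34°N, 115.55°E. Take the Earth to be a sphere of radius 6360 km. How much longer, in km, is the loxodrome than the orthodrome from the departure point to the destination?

93 km

Great circle: cos σ = sin φ₁ sin φ₂ + cos φ₁ cos φ₂ cos Δλ,  σ = 0.5870 rad → d_gc = 3733.2 km
Rhumb line: Δψ = -0.4869, q = Δφ/Δψ = 0.5736, d_rh = R√(Δφ²+q²Δλ²) = 3826.3 km
Excess = 3826.3 − 3733.2 = 93.1 ≈ 93 km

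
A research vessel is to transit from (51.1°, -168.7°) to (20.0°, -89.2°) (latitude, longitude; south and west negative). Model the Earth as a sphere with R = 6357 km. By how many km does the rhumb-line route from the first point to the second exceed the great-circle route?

Great circle: cos σ = sin φ₁ sin φ₂ + cos φ₁ cos φ₂ cos Δλ,  σ = 1.1878 rad → d_gc = 7550.8 km
Rhumb line: Δψ = -0.6845, q = Δφ/Δψ = 0.7930, d_rh = R√(Δφ²+q²Δλ²) = 7799.2 km
Excess = 7799.2 − 7550.8 = 248.4 ≈ 248 km

248 km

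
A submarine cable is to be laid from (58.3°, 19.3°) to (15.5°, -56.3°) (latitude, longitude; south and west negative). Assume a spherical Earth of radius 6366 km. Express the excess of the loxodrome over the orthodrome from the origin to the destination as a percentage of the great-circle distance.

3.2%

Great circle: σ = 1.2097 rad → d_gc = Rσ = 7701.0 km
Rhumb: Δφ = -0.7470, Δλ = -1.3195, Δψ = -0.9852, q = Δφ/Δψ = 0.7582 → d_rh = R√(Δφ²+q²Δλ²) = 7948.4 km
Excess = (7948.4 − 7701.0) / 7701.0 = 247.4 / 7701.0 = 3.21% ≈ 3.2%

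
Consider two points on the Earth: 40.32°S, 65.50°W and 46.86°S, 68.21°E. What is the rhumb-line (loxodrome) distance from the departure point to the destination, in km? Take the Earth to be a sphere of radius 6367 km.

Rhumb course C = atan2(Δλ, Δψ) with Δψ = ln[tan(π/4+φ₂/2)/tan(π/4+φ₁/2)] = -0.1578, Δλ = +2.3337 → C = 93.87°
d = R·|Δφ| / |cos C| = 6367·0.11414 / 0.06748 = 10770 km

10770 km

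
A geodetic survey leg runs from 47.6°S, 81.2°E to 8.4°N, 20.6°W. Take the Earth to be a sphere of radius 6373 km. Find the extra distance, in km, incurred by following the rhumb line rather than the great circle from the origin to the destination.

295 km

Great circle: cos σ = sin φ₁ sin φ₂ + cos φ₁ cos φ₂ cos Δλ,  σ = 1.8176 rad → d_gc = 11583.5 km
Rhumb line: Δψ = +1.0942, q = Δφ/Δψ = 0.8932, d_rh = R√(Δφ²+q²Δλ²) = 11878.4 km
Excess = 11878.4 − 11583.5 = 294.9 ≈ 295 km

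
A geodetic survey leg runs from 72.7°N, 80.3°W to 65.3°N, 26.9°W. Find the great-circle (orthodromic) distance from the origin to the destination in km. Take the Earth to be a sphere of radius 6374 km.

Haversine: a = sin²(Δφ/2)+cos φ₁ cos φ₂ sin²(Δλ/2) = 0.02925;  σ = 2·atan2(√a,√(1−a))
σ = 19.696° → d = Rσ = 6374·0.34375 = 2191 km

2191 km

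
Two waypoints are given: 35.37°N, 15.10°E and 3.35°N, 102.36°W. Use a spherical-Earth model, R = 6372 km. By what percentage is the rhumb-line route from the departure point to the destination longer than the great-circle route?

3.3%

Great circle: σ = 1.9194 rad → d_gc = Rσ = 12230.2 km
Rhumb: Δφ = -0.5589, Δλ = -2.0501, Δψ = -0.6022, q = Δφ/Δψ = 0.9280 → d_rh = R√(Δφ²+q²Δλ²) = 12634.3 km
Excess = (12634.3 − 12230.2) / 12230.2 = 404.1 / 12230.2 = 3.30% ≈ 3.3%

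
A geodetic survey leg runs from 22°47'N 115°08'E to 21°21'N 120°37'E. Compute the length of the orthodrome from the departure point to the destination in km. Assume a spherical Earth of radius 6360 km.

586 km

cos σ = sin φ₁ sin φ₂ + cos φ₁ cos φ₂ cos Δλ
      = sin(22.78°)sin(21.35°) + cos(22.78°)cos(21.35°)cos(5.48°) = 0.9958
σ = 5.279° → d = Rσ = 6360·0.09214 = 586 km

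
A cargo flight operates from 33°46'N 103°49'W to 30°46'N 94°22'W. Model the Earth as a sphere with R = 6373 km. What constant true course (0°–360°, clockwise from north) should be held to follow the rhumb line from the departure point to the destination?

110.6°

Δψ = ln[tan(π/4+φ₂/2)/tan(π/4+φ₁/2)] = -0.0619
Δλ = +0.1649 rad (taken the short way round)
course = atan2(Δλ, Δψ) = 110.58°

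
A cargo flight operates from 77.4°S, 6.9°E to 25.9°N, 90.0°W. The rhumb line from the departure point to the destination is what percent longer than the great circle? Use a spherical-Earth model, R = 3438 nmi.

Great circle: σ = 2.0374 rad → d_gc = Rσ = 7004.6 nmi
Rhumb: Δφ = +1.8029, Δλ = -1.6912, Δψ = +2.6719, q = Δφ/Δψ = 0.6748 → d_rh = R√(Δφ²+q²Δλ²) = 7335.8 nmi
Excess = (7335.8 − 7004.6) / 7004.6 = 331.2 / 7004.6 = 4.73% ≈ 4.7%

4.7%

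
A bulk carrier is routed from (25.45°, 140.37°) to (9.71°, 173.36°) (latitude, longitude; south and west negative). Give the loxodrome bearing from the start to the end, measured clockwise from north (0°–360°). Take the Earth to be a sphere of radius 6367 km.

Δψ = ln[tan(π/4+φ₂/2)/tan(π/4+φ₁/2)] = -0.2893
Δλ = +0.5758 rad (taken the short way round)
course = atan2(Δλ, Δψ) = 116.67°

116.7°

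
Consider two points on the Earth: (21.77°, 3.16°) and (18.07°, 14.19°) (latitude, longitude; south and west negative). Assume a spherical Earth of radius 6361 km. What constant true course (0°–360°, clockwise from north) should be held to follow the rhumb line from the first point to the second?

Δψ = ln[tan(π/4+φ₂/2)/tan(π/4+φ₁/2)] = -0.0687
Δλ = +0.1925 rad (taken the short way round)
course = atan2(Δλ, Δψ) = 109.64°

109.6°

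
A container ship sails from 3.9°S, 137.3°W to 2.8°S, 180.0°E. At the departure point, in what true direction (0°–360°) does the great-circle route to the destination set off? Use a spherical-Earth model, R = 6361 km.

θ = atan2( sin Δλ·cos φ₂ ,  cos φ₁ sin φ₂ − sin φ₁ cos φ₂ cos Δλ )
  = atan2(-0.6774, +0.0012) = 270.10°

270.1°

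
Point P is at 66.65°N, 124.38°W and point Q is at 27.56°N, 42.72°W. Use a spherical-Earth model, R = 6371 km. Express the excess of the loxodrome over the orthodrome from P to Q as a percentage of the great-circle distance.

5.3%

Great circle: σ = 1.0750 rad → d_gc = Rσ = 6848.7 km
Rhumb: Δφ = -0.6822, Δλ = +1.4252, Δψ = -1.0761, q = Δφ/Δψ = 0.6340 → d_rh = R√(Δφ²+q²Δλ²) = 7213.5 km
Excess = (7213.5 − 6848.7) / 6848.7 = 364.8 / 6848.7 = 5.33% ≈ 5.3%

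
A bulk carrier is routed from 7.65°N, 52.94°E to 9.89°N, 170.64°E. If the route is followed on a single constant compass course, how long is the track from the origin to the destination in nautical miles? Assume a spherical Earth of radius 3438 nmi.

Δψ = ln[tan(π/4+φ₂/2)/tan(π/4+φ₁/2)] = +0.0396;  Δφ = +0.0391 rad,  Δλ = +2.0543 rad
q = Δφ/Δψ = 0.9882
d = R·√(Δφ² + q²Δλ²) = 3438·2.03048 = 6981 nmi

6981 nmi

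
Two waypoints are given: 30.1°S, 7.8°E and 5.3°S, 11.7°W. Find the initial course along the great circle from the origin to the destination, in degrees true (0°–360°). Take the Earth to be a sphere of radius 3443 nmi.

N = sin Δλ·cos φ₂ = -0.3324;  D = cos φ₁ sin φ₂ − sin φ₁ cos φ₂ cos Δλ = +0.3908
initial course = atan2(N, D) = 319.62°

319.6°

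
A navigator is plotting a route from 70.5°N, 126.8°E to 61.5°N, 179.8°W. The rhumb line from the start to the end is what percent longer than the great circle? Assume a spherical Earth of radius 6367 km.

Great circle: σ = 0.3940 rad → d_gc = Rσ = 2508.7 km
Rhumb: Δφ = -0.1571, Δλ = +0.9320, Δψ = -0.3907, q = Δφ/Δψ = 0.4021 → d_rh = R√(Δφ²+q²Δλ²) = 2587.0 km
Excess = (2587.0 − 2508.7) / 2508.7 = 78.3 / 2508.7 = 3.12% ≈ 3.1%

3.1%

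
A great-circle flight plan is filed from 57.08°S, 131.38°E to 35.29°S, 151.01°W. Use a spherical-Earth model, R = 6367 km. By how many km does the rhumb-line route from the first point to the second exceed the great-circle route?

275 km

Great circle: cos σ = sin φ₁ sin φ₂ + cos φ₁ cos φ₂ cos Δλ,  σ = 0.9519 rad → d_gc = 6060.8 km
Rhumb line: Δψ = +0.5602, q = Δφ/Δψ = 0.6789, d_rh = R√(Δφ²+q²Δλ²) = 6335.7 km
Excess = 6335.7 − 6060.8 = 274.9 ≈ 275 km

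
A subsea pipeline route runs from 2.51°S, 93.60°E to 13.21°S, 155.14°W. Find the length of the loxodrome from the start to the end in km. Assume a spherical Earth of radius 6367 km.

12287 km

Rhumb course C = atan2(Δλ, Δψ) with Δψ = ln[tan(π/4+φ₂/2)/tan(π/4+φ₁/2)] = -0.1888, Δλ = +1.9419 → C = 95.55°
d = R·|Δφ| / |cos C| = 6367·0.18675 / 0.09677 = 12287 km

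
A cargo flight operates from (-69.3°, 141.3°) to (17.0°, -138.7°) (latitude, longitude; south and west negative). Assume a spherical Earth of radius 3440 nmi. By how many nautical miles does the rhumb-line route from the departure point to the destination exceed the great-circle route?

Great circle: cos σ = sin φ₁ sin φ₂ + cos φ₁ cos φ₂ cos Δλ,  σ = 1.7873 rad → d_gc = 6148.3 nmi
Rhumb line: Δψ = +2.0014, q = Δφ/Δψ = 0.7526, d_rh = R√(Δφ²+q²Δλ²) = 6317.7 nmi
Excess = 6317.7 − 6148.3 = 169.4 ≈ 169 nmi

169 nmi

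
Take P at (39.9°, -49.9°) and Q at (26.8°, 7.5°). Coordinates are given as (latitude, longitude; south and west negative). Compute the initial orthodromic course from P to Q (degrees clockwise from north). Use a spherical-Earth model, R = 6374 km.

87.2°

θ = atan2( sin Δλ·cos φ₂ ,  cos φ₁ sin φ₂ − sin φ₁ cos φ₂ cos Δλ )
  = atan2(+0.7520, +0.0374) = 87.15°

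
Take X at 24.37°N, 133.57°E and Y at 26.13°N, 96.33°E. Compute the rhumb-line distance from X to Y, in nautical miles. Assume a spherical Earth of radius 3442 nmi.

2026 nmi

Rhumb course C = atan2(Δλ, Δψ) with Δψ = ln[tan(π/4+φ₂/2)/tan(π/4+φ₁/2)] = +0.0340, Δλ = -0.6500 → C = 272.99°
d = R·|Δφ| / |cos C| = 3442·0.03072 / 0.05219 = 2026 nmi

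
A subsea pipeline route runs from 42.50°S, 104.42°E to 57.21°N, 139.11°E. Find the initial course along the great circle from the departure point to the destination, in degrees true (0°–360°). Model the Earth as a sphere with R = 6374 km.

N = sin Δλ·cos φ₂ = +0.3082;  D = cos φ₁ sin φ₂ − sin φ₁ cos φ₂ cos Δλ = +0.9206
initial course = atan2(N, D) = 18.51°

18.5°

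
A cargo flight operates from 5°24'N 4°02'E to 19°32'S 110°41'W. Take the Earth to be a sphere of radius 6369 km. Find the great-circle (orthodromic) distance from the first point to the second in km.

Haversine: a = sin²(Δφ/2)+cos φ₁ cos φ₂ sin²(Δλ/2) = 0.71189;  σ = 2·atan2(√a,√(1−a))
σ = 115.074° → d = Rσ = 6369·2.00841 = 12792 km

12792 km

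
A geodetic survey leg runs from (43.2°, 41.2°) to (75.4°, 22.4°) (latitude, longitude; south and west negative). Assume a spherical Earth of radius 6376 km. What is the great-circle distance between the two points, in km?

3699 km

Haversine: a = sin²(Δφ/2)+cos φ₁ cos φ₂ sin²(Δλ/2) = 0.08181;  σ = 2·atan2(√a,√(1−a))
σ = 33.239° → d = Rσ = 6376·0.58013 = 3699 km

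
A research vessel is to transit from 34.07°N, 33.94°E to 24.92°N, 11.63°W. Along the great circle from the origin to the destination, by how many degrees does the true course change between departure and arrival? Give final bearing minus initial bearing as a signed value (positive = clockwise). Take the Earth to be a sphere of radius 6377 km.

-23.4°

Initial bearing θ₁ = atan2(sin Δλ cos φ₂, cos φ₁ sin φ₂ − sin φ₁ cos φ₂ cos Δλ) = 269.41°
Final bearing θ₂ = (initial bearing from the destination back to the start) + 180° = 245.97°
Δθ = θ₂ − θ₁ = -23.4°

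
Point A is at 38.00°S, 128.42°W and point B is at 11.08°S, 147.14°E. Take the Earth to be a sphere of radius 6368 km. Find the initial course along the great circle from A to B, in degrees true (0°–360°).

264.6°

N = sin Δλ·cos φ₂ = -0.9767;  D = cos φ₁ sin φ₂ − sin φ₁ cos φ₂ cos Δλ = -0.0929
initial course = atan2(N, D) = 264.57°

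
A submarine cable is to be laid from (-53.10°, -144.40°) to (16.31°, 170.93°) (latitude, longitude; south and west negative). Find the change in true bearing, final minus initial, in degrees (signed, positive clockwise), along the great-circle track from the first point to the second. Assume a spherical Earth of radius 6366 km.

Initial bearing θ₁ = atan2(sin Δλ cos φ₂, cos φ₁ sin φ₂ − sin φ₁ cos φ₂ cos Δλ) = 316.64°
Final bearing θ₂ = (initial bearing from the destination back to the start) + 180° = 334.56°
Δθ = θ₂ − θ₁ = +17.9°

+17.9°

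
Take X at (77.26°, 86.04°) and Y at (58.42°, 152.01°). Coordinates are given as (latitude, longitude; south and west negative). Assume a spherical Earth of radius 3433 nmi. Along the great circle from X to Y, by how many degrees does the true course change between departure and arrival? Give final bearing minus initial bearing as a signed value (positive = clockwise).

At departure: θ₁ = atan2(sin Δλ cos φ₂, cos φ₁ sin φ₂ − sin φ₁ cos φ₂ cos Δλ) = 92.41°
At arrival: θ₂ = atan2(sin Δλ cos φ₁, −cos φ₂ sin φ₁ + sin φ₂ cos φ₁ cos Δλ) = 155.12°
Δθ = θ₂ − θ₁ = +62.7°

+62.7°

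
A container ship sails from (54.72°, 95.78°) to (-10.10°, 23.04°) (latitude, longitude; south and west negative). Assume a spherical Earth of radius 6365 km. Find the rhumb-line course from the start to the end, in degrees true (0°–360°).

223.8°

Δψ = ln[tan(π/4+φ₂/2)/tan(π/4+φ₁/2)] = -1.3229
Δλ = -1.2696 rad (taken the short way round)
course = atan2(Δλ, Δψ) = 223.82°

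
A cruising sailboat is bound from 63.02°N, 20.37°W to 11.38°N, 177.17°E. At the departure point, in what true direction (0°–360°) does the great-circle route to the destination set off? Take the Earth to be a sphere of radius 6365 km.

N = sin Δλ·cos φ₂ = -0.2954;  D = cos φ₁ sin φ₂ − sin φ₁ cos φ₂ cos Δλ = +0.9225
initial course = atan2(N, D) = 342.24°

342.2°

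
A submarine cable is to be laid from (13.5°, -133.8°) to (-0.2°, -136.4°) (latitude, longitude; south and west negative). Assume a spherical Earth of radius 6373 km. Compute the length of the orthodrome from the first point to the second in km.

Haversine: a = sin²(Δφ/2)+cos φ₁ cos φ₂ sin²(Δλ/2) = 0.01473;  σ = 2·atan2(√a,√(1−a))
σ = 13.940° → d = Rσ = 6373·0.24330 = 1551 km

1551 km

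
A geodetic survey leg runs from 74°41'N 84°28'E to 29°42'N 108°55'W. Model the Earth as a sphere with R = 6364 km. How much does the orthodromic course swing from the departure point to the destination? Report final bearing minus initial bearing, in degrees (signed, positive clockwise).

+164.4°

Initial bearing θ₁ = atan2(sin Δλ cos φ₂, cos φ₁ sin φ₂ − sin φ₁ cos φ₂ cos Δλ) = 12.00°
Final bearing θ₂ = (initial bearing from the destination back to the start) + 180° = 176.37°
Δθ = θ₂ − θ₁ = +164.4°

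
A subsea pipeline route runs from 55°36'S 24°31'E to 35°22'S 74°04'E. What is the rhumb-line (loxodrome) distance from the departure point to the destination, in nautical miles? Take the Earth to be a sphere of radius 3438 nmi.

2383 nmi

Δψ = ln[tan(π/4+φ₂/2)/tan(π/4+φ₁/2)] = +0.5120;  Δφ = +0.3531 rad,  Δλ = +0.8648 rad
q = Δφ/Δψ = 0.6898
d = R·√(Δφ² + q²Δλ²) = 3438·0.69321 = 2383 nmi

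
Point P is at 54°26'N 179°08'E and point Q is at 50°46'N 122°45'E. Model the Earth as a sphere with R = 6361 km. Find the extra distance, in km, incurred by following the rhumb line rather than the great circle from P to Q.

100 km

Great circle: cos σ = sin φ₁ sin φ₂ + cos φ₁ cos φ₂ cos Δλ,  σ = 0.5849 rad → d_gc = 3720.8 km
Rhumb line: Δψ = -0.1054, q = Δφ/Δψ = 0.6069, d_rh = R√(Δφ²+q²Δλ²) = 3820.9 km
Excess = 3820.9 − 3720.8 = 100.1 ≈ 100 km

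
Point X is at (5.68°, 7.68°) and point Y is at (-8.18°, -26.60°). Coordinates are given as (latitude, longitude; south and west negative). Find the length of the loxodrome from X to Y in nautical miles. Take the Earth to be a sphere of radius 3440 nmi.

2215 nmi

Δψ = ln[tan(π/4+φ₂/2)/tan(π/4+φ₁/2)] = -0.2426;  Δφ = -0.2419 rad,  Δλ = -0.5983 rad
q = Δφ/Δψ = 0.9973
d = R·√(Δφ² + q²Δλ²) = 3440·0.64386 = 2215 nmi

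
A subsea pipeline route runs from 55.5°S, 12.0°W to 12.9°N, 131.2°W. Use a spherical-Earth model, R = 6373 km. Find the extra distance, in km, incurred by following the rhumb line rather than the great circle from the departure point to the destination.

641 km

Great circle: cos σ = sin φ₁ sin φ₂ + cos φ₁ cos φ₂ cos Δλ,  σ = 2.0413 rad → d_gc = 13009.2 km
Rhumb line: Δψ = +1.3966, q = Δφ/Δψ = 0.8548, d_rh = R√(Δφ²+q²Δλ²) = 13650.1 km
Excess = 13650.1 − 13009.2 = 640.9 ≈ 641 km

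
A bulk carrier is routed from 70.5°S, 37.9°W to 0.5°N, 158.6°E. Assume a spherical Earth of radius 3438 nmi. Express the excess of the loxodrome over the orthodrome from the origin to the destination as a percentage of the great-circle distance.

Great circle: σ = 1.9053 rad → d_gc = Rσ = 6550.3 nmi
Rhumb: Δφ = +1.2392, Δλ = -2.8536, Δψ = +1.7700, q = Δφ/Δψ = 0.7001 → d_rh = R√(Δφ²+q²Δλ²) = 8082.6 nmi
Excess = (8082.6 − 6550.3) / 6550.3 = 1532.3 / 6550.3 = 23.39% ≈ 23.4%

23.4%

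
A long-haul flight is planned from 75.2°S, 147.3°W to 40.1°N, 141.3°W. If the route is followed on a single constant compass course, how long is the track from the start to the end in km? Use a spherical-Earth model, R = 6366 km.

Rhumb course C = atan2(Δλ, Δψ) with Δψ = ln[tan(π/4+φ₂/2)/tan(π/4+φ₁/2)] = +2.8064, Δλ = +0.1047 → C = 2.14°
d = R·|Δφ| / |cos C| = 6366·2.01236 / 0.99930 = 12820 km

12820 km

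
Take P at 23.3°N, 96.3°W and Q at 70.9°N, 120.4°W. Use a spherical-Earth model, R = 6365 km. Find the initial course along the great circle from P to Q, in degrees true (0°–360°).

N = sin Δλ·cos φ₂ = -0.1336;  D = cos φ₁ sin φ₂ − sin φ₁ cos φ₂ cos Δλ = +0.7497
initial course = atan2(N, D) = 349.90°

349.9°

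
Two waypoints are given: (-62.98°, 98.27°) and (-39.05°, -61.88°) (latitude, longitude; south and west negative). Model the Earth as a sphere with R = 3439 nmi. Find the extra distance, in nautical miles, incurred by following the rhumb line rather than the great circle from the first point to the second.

Great circle: cos σ = sin φ₁ sin φ₂ + cos φ₁ cos φ₂ cos Δλ,  σ = 1.3393 rad → d_gc = 4606.0 nmi
Rhumb line: Δψ = +0.6846, q = Δφ/Δψ = 0.6101, d_rh = R√(Δφ²+q²Δλ²) = 6037.6 nmi
Excess = 6037.6 − 4606.0 = 1431.6 ≈ 1432 nmi

1432 nmi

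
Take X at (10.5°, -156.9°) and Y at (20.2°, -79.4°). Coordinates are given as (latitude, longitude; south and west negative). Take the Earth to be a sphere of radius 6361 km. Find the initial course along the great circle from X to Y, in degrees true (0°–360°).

N = sin Δλ·cos φ₂ = +0.9162;  D = cos φ₁ sin φ₂ − sin φ₁ cos φ₂ cos Δλ = +0.3025
initial course = atan2(N, D) = 71.73°

71.7°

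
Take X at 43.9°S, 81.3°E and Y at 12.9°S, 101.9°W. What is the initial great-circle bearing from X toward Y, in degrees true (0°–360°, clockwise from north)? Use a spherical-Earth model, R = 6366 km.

176.3°

N = sin Δλ·cos φ₂ = +0.0544;  D = cos φ₁ sin φ₂ − sin φ₁ cos φ₂ cos Δλ = -0.8357
initial course = atan2(N, D) = 176.27°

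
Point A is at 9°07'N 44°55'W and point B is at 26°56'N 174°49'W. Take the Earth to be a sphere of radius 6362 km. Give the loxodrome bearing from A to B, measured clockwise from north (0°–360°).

Δψ = ln[tan(π/4+φ₂/2)/tan(π/4+φ₁/2)] = +0.3286
Δλ = -2.2672 rad (taken the short way round)
course = atan2(Δλ, Δψ) = 278.25°

278.2°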